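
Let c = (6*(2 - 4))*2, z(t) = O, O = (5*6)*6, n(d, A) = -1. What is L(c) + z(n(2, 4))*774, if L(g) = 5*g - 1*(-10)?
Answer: 139210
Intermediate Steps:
O = 180 (O = 30*6 = 180)
z(t) = 180
c = -24 (c = (6*(-2))*2 = -12*2 = -24)
L(g) = 10 + 5*g (L(g) = 5*g + 10 = 10 + 5*g)
L(c) + z(n(2, 4))*774 = (10 + 5*(-24)) + 180*774 = (10 - 120) + 139320 = -110 + 139320 = 139210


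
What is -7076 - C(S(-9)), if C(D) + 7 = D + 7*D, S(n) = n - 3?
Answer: -6973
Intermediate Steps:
S(n) = -3 + n
C(D) = -7 + 8*D (C(D) = -7 + (D + 7*D) = -7 + 8*D)
-7076 - C(S(-9)) = -7076 - (-7 + 8*(-3 - 9)) = -7076 - (-7 + 8*(-12)) = -7076 - (-7 - 96) = -7076 - 1*(-103) = -7076 + 103 = -6973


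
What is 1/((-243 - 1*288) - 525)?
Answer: -1/1056 ≈ -0.00094697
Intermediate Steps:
1/((-243 - 1*288) - 525) = 1/((-243 - 288) - 525) = 1/(-531 - 525) = 1/(-1056) = -1/1056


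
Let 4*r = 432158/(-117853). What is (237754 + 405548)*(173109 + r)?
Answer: 13124201555507625/117853 ≈ 1.1136e+11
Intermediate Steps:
r = -216079/235706 (r = (432158/(-117853))/4 = (432158*(-1/117853))/4 = (¼)*(-432158/117853) = -216079/235706 ≈ -0.91673)
(237754 + 405548)*(173109 + r) = (237754 + 405548)*(173109 - 216079/235706) = 643302*(40802613875/235706) = 13124201555507625/117853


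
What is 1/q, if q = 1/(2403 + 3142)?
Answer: 5545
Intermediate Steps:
q = 1/5545 ≈ 0.00018034
1/q = 1/(1/5545) = 5545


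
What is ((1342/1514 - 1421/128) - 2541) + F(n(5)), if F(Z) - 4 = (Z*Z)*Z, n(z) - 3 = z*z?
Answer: 1880246031/96896 ≈ 19405.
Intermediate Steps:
n(z) = 3 + z² (n(z) = 3 + z*z = 3 + z²)
F(Z) = 4 + Z³ (F(Z) = 4 + (Z*Z)*Z = 4 + Z²*Z = 4 + Z³)
((1342/1514 - 1421/128) - 2541) + F(n(5)) = ((1342/1514 - 1421/128) - 2541) + (4 + (3 + 5²)³) = ((1342*(1/1514) - 1421*1/128) - 2541) + (4 + (3 + 25)³) = ((671/757 - 1421/128) - 2541) + (4 + 28³) = (-989809/96896 - 2541) + (4 + 21952) = -247202545/96896 + 21956 = 1880246031/96896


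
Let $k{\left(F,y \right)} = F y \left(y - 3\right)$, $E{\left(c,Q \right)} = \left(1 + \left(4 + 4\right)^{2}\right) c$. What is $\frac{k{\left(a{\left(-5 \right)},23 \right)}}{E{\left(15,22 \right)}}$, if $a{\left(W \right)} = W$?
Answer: $- \frac{92}{39} \approx -2.359$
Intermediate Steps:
$E{\left(c,Q \right)} = 65 c$ ($E{\left(c,Q \right)} = \left(1 + 8^{2}\right) c = \left(1 + 64\right) c = 65 c$)
$k{\left(F,y \right)} = F y \left(-3 + y\right)$
$\frac{k{\left(a{\left(-5 \right)},23 \right)}}{E{\left(15,22 \right)}} = \frac{\left(-5\right) 23 \left(-3 + 23\right)}{65 \cdot 15} = \frac{\left(-5\right) 23 \cdot 20}{975} = \left(-2300\right) \frac{1}{975} = - \frac{92}{39}$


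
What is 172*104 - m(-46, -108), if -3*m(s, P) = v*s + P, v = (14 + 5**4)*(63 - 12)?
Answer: -481846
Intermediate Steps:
v = 32589 (v = (14 + 625)*51 = 639*51 = 32589)
m(s, P) = -10863*s - P/3 (m(s, P) = -(32589*s + P)/3 = -(P + 32589*s)/3 = -10863*s - P/3)
172*104 - m(-46, -108) = 172*104 - (-10863*(-46) - 1/3*(-108)) = 17888 - (499698 + 36) = 17888 - 1*499734 = 17888 - 499734 = -481846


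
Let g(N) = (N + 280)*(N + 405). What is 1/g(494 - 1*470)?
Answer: 1/130416 ≈ 7.6678e-6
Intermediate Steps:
g(N) = (280 + N)*(405 + N)
1/g(494 - 1*470) = 1/(113400 + (494 - 1*470)² + 685*(494 - 1*470)) = 1/(113400 + (494 - 470)² + 685*(494 - 470)) = 1/(113400 + 24² + 685*24) = 1/(113400 + 576 + 16440) = 1/130416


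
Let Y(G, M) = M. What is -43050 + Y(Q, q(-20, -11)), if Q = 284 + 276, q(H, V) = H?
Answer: -43070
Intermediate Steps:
Q = 560
-43050 + Y(Q, q(-20, -11)) = -43050 - 20 = -43070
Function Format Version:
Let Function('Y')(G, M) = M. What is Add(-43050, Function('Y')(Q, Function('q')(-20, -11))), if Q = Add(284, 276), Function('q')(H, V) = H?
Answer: -43070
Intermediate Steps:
Q = 560
Add(-43050, Function('Y')(Q, Function('q')(-20, -11))) = Add(-43050, -20) = -43070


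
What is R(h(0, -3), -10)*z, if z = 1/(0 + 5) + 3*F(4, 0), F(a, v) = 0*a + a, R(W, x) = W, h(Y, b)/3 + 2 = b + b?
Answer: -1464/5 ≈ -292.80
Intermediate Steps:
h(Y, b) = -6 + 6*b (h(Y, b) = -6 + 3*(b + b) = -6 + 3*(2*b) = -6 + 6*b)
F(a, v) = a (F(a, v) = 0 + a = a)
z = 61/5 (z = 1/(0 + 5) + 3*4 = 1/5 + 12 = ⅕ + 12 = 61/5 ≈ 12.200)
R(h(0, -3), -10)*z = (-6 + 6*(-3))*(61/5) = (-6 - 18)*(61/5) = -24*61/5 = -1464/5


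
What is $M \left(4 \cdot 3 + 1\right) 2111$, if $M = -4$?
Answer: $-109772$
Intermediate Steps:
$M \left(4 \cdot 3 + 1\right) 2111 = - 4 \left(4 \cdot 3 + 1\right) 2111 = - 4 \left(12 + 1\right) 2111 = \left(-4\right) 13 \cdot 2111 = \left(-52\right) 2111 = -109772$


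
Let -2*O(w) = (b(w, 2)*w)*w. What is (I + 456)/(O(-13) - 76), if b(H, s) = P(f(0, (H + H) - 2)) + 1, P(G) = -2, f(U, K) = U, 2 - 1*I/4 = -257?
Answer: 2984/17 ≈ 175.53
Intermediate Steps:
I = 1036 (I = 8 - 4*(-257) = 8 + 1028 = 1036)
b(H, s) = -1 (b(H, s) = -2 + 1 = -1)
O(w) = w²/2 (O(w) = -(-w)*w/2 = -(-1)*w²/2 = w²/2)
(I + 456)/(O(-13) - 76) = (1036 + 456)/((½)*(-13)² - 76) = 1492/((½)*169 - 76) = 1492/(169/2 - 76) = 1492/(17/2) = 1492*(2/17) = 2984/17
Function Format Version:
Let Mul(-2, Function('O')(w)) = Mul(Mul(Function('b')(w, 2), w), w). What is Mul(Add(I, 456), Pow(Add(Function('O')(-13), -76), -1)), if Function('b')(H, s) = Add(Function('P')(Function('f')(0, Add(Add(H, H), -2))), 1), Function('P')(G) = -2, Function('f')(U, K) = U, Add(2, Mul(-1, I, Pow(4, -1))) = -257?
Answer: Rational(2984, 17) ≈ 175.53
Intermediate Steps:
I = 1036 (I = Add(8, Mul(-4, -257)) = Add(8, 1028) = 1036)
Function('b')(H, s) = -1 (Function('b')(H, s) = Add(-2, 1) = -1)
Function('O')(w) = Mul(Rational(1, 2), Pow(w, 2)) (Function('O')(w) = Mul(Rational(-1, 2), Mul(Mul(-1, w), w)) = Mul(Rational(-1, 2), Mul(-1, Pow(w, 2))) = Mul(Rational(1, 2), Pow(w, 2)))
Mul(Add(I, 456), Pow(Add(Function('O')(-13), -76), -1)) = Mul(Add(1036, 456), Pow(Add(Mul(Rational(1, 2), Pow(-13, 2)), -76), -1)) = Mul(1492, Pow(Add(Mul(Rational(1, 2), 169), -76), -1)) = Mul(1492, Pow(Add(Rational(169, 2), -76), -1)) = Mul(1492, Pow(Rational(17, 2), -1)) = Mul(1492, Rational(2, 17)) = Rational(2984, 17)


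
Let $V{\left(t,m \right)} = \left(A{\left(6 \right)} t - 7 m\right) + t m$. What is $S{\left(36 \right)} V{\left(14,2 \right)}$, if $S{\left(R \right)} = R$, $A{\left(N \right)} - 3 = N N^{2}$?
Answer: $110880$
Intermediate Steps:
$A{\left(N \right)} = 3 + N^{3}$ ($A{\left(N \right)} = 3 + N N^{2} = 3 + N^{3}$)
$V{\left(t,m \right)} = - 7 m + 219 t + m t$ ($V{\left(t,m \right)} = \left(\left(3 + 6^{3}\right) t - 7 m\right) + t m = \left(\left(3 + 216\right) t - 7 m\right) + m t = \left(219 t - 7 m\right) + m t = \left(- 7 m + 219 t\right) + m t = - 7 m + 219 t + m t$)
$S{\left(36 \right)} V{\left(14,2 \right)} = 36 \left(\left(-7\right) 2 + 219 \cdot 14 + 2 \cdot 14\right) = 36 \left(-14 + 3066 + 28\right) = 36 \cdot 3080 = 110880$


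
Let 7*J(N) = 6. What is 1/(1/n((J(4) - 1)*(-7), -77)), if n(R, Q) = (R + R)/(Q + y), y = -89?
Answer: -1/83 ≈ -0.012048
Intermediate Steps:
J(N) = 6/7 (J(N) = (1/7)*6 = 6/7)
n(R, Q) = 2*R/(-89 + Q) (n(R, Q) = (R + R)/(Q - 89) = (2*R)/(-89 + Q) = 2*R/(-89 + Q))
1/(1/n((J(4) - 1)*(-7), -77)) = 1/(1/(2*((6/7 - 1)*(-7))/(-89 - 77))) = 1/(1/(2*(-1/7*(-7))/(-166))) = 1/(1/(2*1*(-1/166))) = 1/(1/(-1/83)) = 1/(-83) = -1/83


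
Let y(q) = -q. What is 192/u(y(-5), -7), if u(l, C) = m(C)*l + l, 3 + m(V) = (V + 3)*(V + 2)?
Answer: 32/15 ≈ 2.1333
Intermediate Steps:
m(V) = -3 + (2 + V)*(3 + V) (m(V) = -3 + (V + 3)*(V + 2) = -3 + (3 + V)*(2 + V) = -3 + (2 + V)*(3 + V))
u(l, C) = l + l*(3 + C² + 5*C) (u(l, C) = (3 + C² + 5*C)*l + l = l*(3 + C² + 5*C) + l = l + l*(3 + C² + 5*C))
192/u(y(-5), -7) = 192/(((-1*(-5))*(4 + (-7)² + 5*(-7)))) = 192/((5*(4 + 49 - 35))) = 192/((5*18)) = 192/90 = 192*(1/90) = 32/15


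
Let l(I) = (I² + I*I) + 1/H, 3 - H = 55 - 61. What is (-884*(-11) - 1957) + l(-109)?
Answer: 283762/9 ≈ 31529.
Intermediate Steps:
H = 9 (H = 3 - (55 - 61) = 3 - 1*(-6) = 3 + 6 = 9)
l(I) = ⅑ + 2*I² (l(I) = (I² + I*I) + 1/9 = (I² + I²) + ⅑ = 2*I² + ⅑ = ⅑ + 2*I²)
(-884*(-11) - 1957) + l(-109) = (-884*(-11) - 1957) + (⅑ + 2*(-109)²) = (9724 - 1957) + (⅑ + 2*11881) = 7767 + (⅑ + 23762) = 7767 + 213859/9 = 283762/9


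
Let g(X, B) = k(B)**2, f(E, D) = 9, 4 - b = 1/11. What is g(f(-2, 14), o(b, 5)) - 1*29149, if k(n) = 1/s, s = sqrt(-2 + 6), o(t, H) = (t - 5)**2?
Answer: -116595/4 ≈ -29149.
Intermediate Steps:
b = 43/11 (b = 4 - 1/11 = 43/11 ≈ 3.9091)
o(t, H) = (-5 + t)**2
s = 2 (s = sqrt(4) = 2)
k(n) = 1/2
g(X, B) = 1/4 (g(X, B) = (1/2)**2 = 1/4)
g(f(-2, 14), o(b, 5)) - 1*29149 = 1/4 - 1*29149 = 1/4 - 29149 = -116595/4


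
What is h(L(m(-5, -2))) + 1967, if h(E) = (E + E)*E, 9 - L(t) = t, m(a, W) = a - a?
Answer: 2129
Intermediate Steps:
m(a, W) = 0
L(t) = 9 - t
h(E) = 2*E² (h(E) = (2*E)*E = 2*E²)
h(L(m(-5, -2))) + 1967 = 2*(9 - 1*0)² + 1967 = 2*(9 + 0)² + 1967 = 2*9² + 1967 = 2*81 + 1967 = 162 + 1967 = 2129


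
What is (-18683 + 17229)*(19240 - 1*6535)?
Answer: -18473070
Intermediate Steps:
(-18683 + 17229)*(19240 - 1*6535) = -1454*(19240 - 6535) = -1454*12705 = -18473070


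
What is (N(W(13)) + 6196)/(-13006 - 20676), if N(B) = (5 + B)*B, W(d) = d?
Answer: -3215/16841 ≈ -0.19090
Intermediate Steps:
N(B) = B*(5 + B)
(N(W(13)) + 6196)/(-13006 - 20676) = (13*(5 + 13) + 6196)/(-13006 - 20676) = (13*18 + 6196)/(-33682) = (234 + 6196)*(-1/33682) = 6430*(-1/33682) = -3215/16841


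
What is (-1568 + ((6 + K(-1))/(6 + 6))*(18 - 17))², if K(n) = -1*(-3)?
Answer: 39300361/16 ≈ 2.4563e+6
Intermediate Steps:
K(n) = 3
(-1568 + ((6 + K(-1))/(6 + 6))*(18 - 17))² = (-1568 + ((6 + 3)/(6 + 6))*(18 - 17))² = (-1568 + (9/12)*1)² = (-1568 + (9*(1/12))*1)² = (-1568 + (¾)*1)² = (-1568 + ¾)² = (-6269/4)² = 39300361/16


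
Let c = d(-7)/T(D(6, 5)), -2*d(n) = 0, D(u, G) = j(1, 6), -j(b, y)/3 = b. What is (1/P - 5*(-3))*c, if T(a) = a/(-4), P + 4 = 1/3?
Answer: 0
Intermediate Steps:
j(b, y) = -3*b
D(u, G) = -3 (D(u, G) = -3*1 = -3)
d(n) = 0 (d(n) = -1/2*0 = 0)
P = -11/3 (P = -4 + 1/3 = -11/3 ≈ -3.6667)
T(a) = -a/4 (T(a) = a*(-1/4) = -a/4)
c = 0 (c = 0/((-1/4*(-3))) = 0/(3/4) = 0*(4/3) = 0)
(1/P - 5*(-3))*c = (1/(-11/3) - 5*(-3))*0 = (-3/11 + 15)*0 = (162/11)*0 = 0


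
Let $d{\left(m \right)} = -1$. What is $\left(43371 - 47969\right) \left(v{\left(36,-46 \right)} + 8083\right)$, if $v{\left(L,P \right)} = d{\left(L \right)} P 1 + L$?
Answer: $-37542670$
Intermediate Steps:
$v{\left(L,P \right)} = L - P$ ($v{\left(L,P \right)} = - P 1 + L = - P + L = L - P$)
$\left(43371 - 47969\right) \left(v{\left(36,-46 \right)} + 8083\right) = \left(43371 - 47969\right) \left(\left(36 - -46\right) + 8083\right) = - 4598 \left(\left(36 + 46\right) + 8083\right) = - 4598 \left(82 + 8083\right) = \left(-4598\right) 8165 = -37542670$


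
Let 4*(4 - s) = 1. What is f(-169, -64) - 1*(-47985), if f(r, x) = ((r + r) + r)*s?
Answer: 184335/4 ≈ 46084.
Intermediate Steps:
s = 15/4 (s = 4 - 1/4*1 = 4 - 1/4 = 15/4 ≈ 3.7500)
f(r, x) = 45*r/4 (f(r, x) = ((r + r) + r)*(15/4) = (2*r + r)*(15/4) = (3*r)*(15/4) = 45*r/4)
f(-169, -64) - 1*(-47985) = (45/4)*(-169) - 1*(-47985) = -7605/4 + 47985 = 184335/4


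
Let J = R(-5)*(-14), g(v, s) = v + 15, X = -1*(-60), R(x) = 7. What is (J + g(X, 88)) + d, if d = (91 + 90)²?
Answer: 32738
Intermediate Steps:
X = 60
g(v, s) = 15 + v
J = -98 (J = 7*(-14) = -98)
d = 32761 (d = 181² = 32761)
(J + g(X, 88)) + d = (-98 + (15 + 60)) + 32761 = (-98 + 75) + 32761 = -23 + 32761 = 32738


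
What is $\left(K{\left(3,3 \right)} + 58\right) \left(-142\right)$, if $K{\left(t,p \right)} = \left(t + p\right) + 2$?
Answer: $-9372$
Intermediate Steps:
$K{\left(t,p \right)} = 2 + p + t$ ($K{\left(t,p \right)} = \left(p + t\right) + 2 = 2 + p + t$)
$\left(K{\left(3,3 \right)} + 58\right) \left(-142\right) = \left(\left(2 + 3 + 3\right) + 58\right) \left(-142\right) = \left(8 + 58\right) \left(-142\right) = 66 \left(-142\right) = -9372$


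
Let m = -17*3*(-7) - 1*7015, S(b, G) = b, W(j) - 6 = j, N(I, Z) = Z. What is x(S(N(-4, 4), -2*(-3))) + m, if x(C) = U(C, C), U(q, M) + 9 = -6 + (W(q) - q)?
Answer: -6667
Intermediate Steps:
W(j) = 6 + j
U(q, M) = -9 (U(q, M) = -9 + (-6 + ((6 + q) - q)) = -9 + (-6 + 6) = -9 + 0 = -9)
x(C) = -9
m = -6658 (m = -51*(-7) - 7015 = 357 - 7015 = -6658)
x(S(N(-4, 4), -2*(-3))) + m = -9 - 6658 = -6667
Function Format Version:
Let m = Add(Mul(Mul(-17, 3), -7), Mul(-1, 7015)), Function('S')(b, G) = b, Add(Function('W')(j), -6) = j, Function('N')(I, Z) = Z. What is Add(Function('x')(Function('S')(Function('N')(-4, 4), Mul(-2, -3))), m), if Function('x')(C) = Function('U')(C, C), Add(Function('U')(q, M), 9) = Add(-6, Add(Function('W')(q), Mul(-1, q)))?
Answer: -6667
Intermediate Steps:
Function('W')(j) = Add(6, j)
Function('U')(q, M) = -9 (Function('U')(q, M) = Add(-9, Add(-6, Add(Add(6, q), Mul(-1, q)))) = Add(-9, Add(-6, 6)) = Add(-9, 0) = -9)
Function('x')(C) = -9
m = -6658 (m = Add(Mul(-51, -7), -7015) = Add(357, -7015) = -6658)
Add(Function('x')(Function('S')(Function('N')(-4, 4), Mul(-2, -3))), m) = Add(-9, -6658) = -6667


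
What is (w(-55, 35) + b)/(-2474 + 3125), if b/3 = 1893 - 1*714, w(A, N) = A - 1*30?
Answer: 3452/651 ≈ 5.3026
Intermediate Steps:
w(A, N) = -30 + A (w(A, N) = A - 30 = -30 + A)
b = 3537 (b = 3*(1893 - 1*714) = 3*(1893 - 714) = 3*1179 = 3537)
(w(-55, 35) + b)/(-2474 + 3125) = ((-30 - 55) + 3537)/(-2474 + 3125) = (-85 + 3537)/651 = 3452*(1/651) = 3452/651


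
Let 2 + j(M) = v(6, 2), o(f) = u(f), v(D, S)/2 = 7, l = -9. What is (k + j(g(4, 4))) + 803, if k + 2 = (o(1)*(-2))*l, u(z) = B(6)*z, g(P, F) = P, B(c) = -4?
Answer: 741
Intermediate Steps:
v(D, S) = 14 (v(D, S) = 2*7 = 14)
u(z) = -4*z
o(f) = -4*f
k = -74 (k = -2 + (-4*1*(-2))*(-9) = -2 - 4*(-2)*(-9) = -2 + 8*(-9) = -2 - 72 = -74)
j(M) = 12 (j(M) = -2 + 14 = 12)
(k + j(g(4, 4))) + 803 = (-74 + 12) + 803 = -62 + 803 = 741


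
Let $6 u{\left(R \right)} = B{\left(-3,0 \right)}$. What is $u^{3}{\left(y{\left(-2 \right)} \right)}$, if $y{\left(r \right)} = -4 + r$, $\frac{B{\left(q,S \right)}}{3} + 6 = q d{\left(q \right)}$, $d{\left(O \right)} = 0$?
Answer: $-27$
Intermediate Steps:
$B{\left(q,S \right)} = -18$ ($B{\left(q,S \right)} = -18 + 3 q 0 = -18 + 3 \cdot 0 = -18 + 0 = -18$)
$u{\left(R \right)} = -3$ ($u{\left(R \right)} = \frac{1}{6} \left(-18\right) = -3$)
$u^{3}{\left(y{\left(-2 \right)} \right)} = \left(-3\right)^{3} = -27$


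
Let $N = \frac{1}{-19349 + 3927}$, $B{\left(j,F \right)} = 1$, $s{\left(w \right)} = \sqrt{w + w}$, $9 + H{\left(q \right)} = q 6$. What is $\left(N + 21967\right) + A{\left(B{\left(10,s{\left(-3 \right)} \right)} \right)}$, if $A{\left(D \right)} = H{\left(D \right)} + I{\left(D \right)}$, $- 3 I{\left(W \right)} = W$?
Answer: $\frac{1016170999}{46266} \approx 21964.0$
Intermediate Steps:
$H{\left(q \right)} = -9 + 6 q$ ($H{\left(q \right)} = -9 + q 6 = -9 + 6 q$)
$s{\left(w \right)} = \sqrt{2} \sqrt{w}$ ($s{\left(w \right)} = \sqrt{2 w} = \sqrt{2} \sqrt{w}$)
$I{\left(W \right)} = - \frac{W}{3}$
$N = - \frac{1}{15422}$ ($N = \frac{1}{-15422} = - \frac{1}{15422} \approx -6.4842 \cdot 10^{-5}$)
$A{\left(D \right)} = -9 + \frac{17 D}{3}$ ($A{\left(D \right)} = \left(-9 + 6 D\right) - \frac{D}{3} = -9 + \frac{17 D}{3}$)
$\left(N + 21967\right) + A{\left(B{\left(10,s{\left(-3 \right)} \right)} \right)} = \left(- \frac{1}{15422} + 21967\right) + \left(-9 + \frac{17}{3} \cdot 1\right) = \frac{338775073}{15422} + \left(-9 + \frac{17}{3}\right) = \frac{338775073}{15422} - \frac{10}{3} = \frac{1016170999}{46266}$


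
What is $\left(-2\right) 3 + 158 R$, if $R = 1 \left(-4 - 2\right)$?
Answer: $-954$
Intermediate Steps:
$R = -6$ ($R = 1 \left(-6\right) = -6$)
$\left(-2\right) 3 + 158 R = \left(-2\right) 3 + 158 \left(-6\right) = -6 - 948 = -954$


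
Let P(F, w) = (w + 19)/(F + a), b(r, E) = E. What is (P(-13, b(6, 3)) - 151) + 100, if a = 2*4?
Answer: -277/5 ≈ -55.400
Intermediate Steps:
a = 8
P(F, w) = (19 + w)/(8 + F) (P(F, w) = (w + 19)/(F + 8) = (19 + w)/(8 + F))
(P(-13, b(6, 3)) - 151) + 100 = ((19 + 3)/(8 - 13) - 151) + 100 = (22/(-5) - 151) + 100 = (-⅕*22 - 151) + 100 = (-22/5 - 151) + 100 = -777/5 + 100 = -277/5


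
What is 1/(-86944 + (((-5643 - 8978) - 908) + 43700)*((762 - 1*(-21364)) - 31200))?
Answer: -1/255710598 ≈ -3.9107e-9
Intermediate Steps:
1/(-86944 + (((-5643 - 8978) - 908) + 43700)*((762 - 1*(-21364)) - 31200)) = 1/(-86944 + ((-14621 - 908) + 43700)*((762 + 21364) - 31200)) = 1/(-86944 + (-15529 + 43700)*(22126 - 31200)) = 1/(-86944 + 28171*(-9074)) = 1/(-86944 - 255623654) = 1/(-255710598) = -1/255710598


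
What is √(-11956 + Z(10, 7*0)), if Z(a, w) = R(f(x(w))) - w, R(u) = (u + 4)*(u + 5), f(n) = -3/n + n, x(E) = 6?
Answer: 5*I*√1897/2 ≈ 108.89*I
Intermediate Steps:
f(n) = n - 3/n
R(u) = (4 + u)*(5 + u)
Z(a, w) = 399/4 - w (Z(a, w) = (20 + (6 - 3/6)² + 9*(6 - 3/6)) - w = (20 + (6 - 3*⅙)² + 9*(6 - 3*⅙)) - w = (20 + (6 - ½)² + 9*(6 - ½)) - w = (20 + (11/2)² + 9*(11/2)) - w = (20 + 121/4 + 99/2) - w = 399/4 - w)
√(-11956 + Z(10, 7*0)) = √(-11956 + (399/4 - 7*0)) = √(-11956 + (399/4 - 1*0)) = √(-11956 + (399/4 + 0)) = √(-11956 + 399/4) = √(-47425/4) = 5*I*√1897/2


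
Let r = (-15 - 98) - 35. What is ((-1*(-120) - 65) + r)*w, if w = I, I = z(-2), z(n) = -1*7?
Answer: 651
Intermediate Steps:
z(n) = -7
I = -7
r = -148 (r = -113 - 35 = -148)
w = -7
((-1*(-120) - 65) + r)*w = ((-1*(-120) - 65) - 148)*(-7) = ((120 - 65) - 148)*(-7) = (55 - 148)*(-7) = -93*(-7) = 651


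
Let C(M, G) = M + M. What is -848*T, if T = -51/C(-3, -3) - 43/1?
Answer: 29256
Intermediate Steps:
C(M, G) = 2*M
T = -69/2 (T = -51/(2*(-3)) - 43/1 = -51/(-6) - 43*1 = -51*(-⅙) - 43 = 17/2 - 43 = -69/2 ≈ -34.500)
-848*T = -848*(-69/2) = 29256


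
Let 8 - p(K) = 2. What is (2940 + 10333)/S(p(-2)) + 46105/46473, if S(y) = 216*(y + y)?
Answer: 245446763/40152672 ≈ 6.1128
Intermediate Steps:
p(K) = 6 (p(K) = 8 - 1*2 = 8 - 2 = 6)
S(y) = 432*y (S(y) = 216*(2*y) = 432*y)
(2940 + 10333)/S(p(-2)) + 46105/46473 = (2940 + 10333)/((432*6)) + 46105/46473 = 13273/2592 + 46105*(1/46473) = 13273*(1/2592) + 46105/46473 = 13273/2592 + 46105/46473 = 245446763/40152672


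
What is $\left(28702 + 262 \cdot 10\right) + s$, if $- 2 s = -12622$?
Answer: $37633$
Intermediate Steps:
$s = 6311$ ($s = \left(- \frac{1}{2}\right) \left(-12622\right) = 6311$)
$\left(28702 + 262 \cdot 10\right) + s = \left(28702 + 262 \cdot 10\right) + 6311 = \left(28702 + 2620\right) + 6311 = 31322 + 6311 = 37633$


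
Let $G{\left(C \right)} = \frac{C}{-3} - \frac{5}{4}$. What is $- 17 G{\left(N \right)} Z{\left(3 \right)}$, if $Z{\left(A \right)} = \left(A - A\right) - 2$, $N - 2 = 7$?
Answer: $- \frac{289}{2} \approx -144.5$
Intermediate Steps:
$N = 9$ ($N = 2 + 7 = 9$)
$Z{\left(A \right)} = -2$ ($Z{\left(A \right)} = 0 - 2 = -2$)
$G{\left(C \right)} = - \frac{5}{4} - \frac{C}{3}$ ($G{\left(C \right)} = C \left(- \frac{1}{3}\right) - \frac{5}{4} = - \frac{C}{3} - \frac{5}{4} = - \frac{5}{4} - \frac{C}{3}$)
$- 17 G{\left(N \right)} Z{\left(3 \right)} = - 17 \left(- \frac{5}{4} - 3\right) \left(-2\right) = \left(-17\right) \left(- \frac{17}{4}\right) \left(-2\right) = \frac{289}{4} \left(-2\right) = - \frac{289}{2}$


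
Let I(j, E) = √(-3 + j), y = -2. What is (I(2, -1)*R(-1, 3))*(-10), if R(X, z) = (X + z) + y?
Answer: 0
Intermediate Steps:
R(X, z) = -2 + X + z (R(X, z) = (X + z) - 2 = -2 + X + z)
(I(2, -1)*R(-1, 3))*(-10) = (√(-3 + 2)*(-2 - 1 + 3))*(-10) = (√(-1)*0)*(-10) = (I*0)*(-10) = 0*(-10) = 0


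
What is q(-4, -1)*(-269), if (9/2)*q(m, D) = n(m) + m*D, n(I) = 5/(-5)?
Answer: -538/3 ≈ -179.33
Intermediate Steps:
n(I) = -1 (n(I) = 5*(-⅕) = -1)
q(m, D) = -2/9 + 2*D*m/9 (q(m, D) = 2*(-1 + m*D)/9 = 2*(-1 + D*m)/9 = -2/9 + 2*D*m/9)
q(-4, -1)*(-269) = (-2/9 + (2/9)*(-1)*(-4))*(-269) = (-2/9 + 8/9)*(-269) = (⅔)*(-269) = -538/3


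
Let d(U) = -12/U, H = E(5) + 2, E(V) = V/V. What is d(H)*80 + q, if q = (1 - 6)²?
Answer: -295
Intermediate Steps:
q = 25 (q = (-5)² = 25)
E(V) = 1
H = 3 (H = 1 + 2 = 3)
d(H)*80 + q = -12/3*80 + 25 = -12*⅓*80 + 25 = -4*80 + 25 = -320 + 25 = -295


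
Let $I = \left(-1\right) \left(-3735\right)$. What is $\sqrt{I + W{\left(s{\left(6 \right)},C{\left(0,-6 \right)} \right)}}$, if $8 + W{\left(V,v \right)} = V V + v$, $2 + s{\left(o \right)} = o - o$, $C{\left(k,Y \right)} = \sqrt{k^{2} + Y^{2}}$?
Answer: $\sqrt{3737} \approx 61.131$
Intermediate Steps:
$I = 3735$
$C{\left(k,Y \right)} = \sqrt{Y^{2} + k^{2}}$
$s{\left(o \right)} = -2$ ($s{\left(o \right)} = -2 + \left(o - o\right) = -2 + 0 = -2$)
$W{\left(V,v \right)} = -8 + v + V^{2}$ ($W{\left(V,v \right)} = -8 + \left(V V + v\right) = -8 + \left(V^{2} + v\right) = -8 + \left(v + V^{2}\right) = -8 + v + V^{2}$)
$\sqrt{I + W{\left(s{\left(6 \right)},C{\left(0,-6 \right)} \right)}} = \sqrt{3735 + \left(-8 + \sqrt{\left(-6\right)^{2} + 0^{2}} + \left(-2\right)^{2}\right)} = \sqrt{3735 + \left(-8 + \sqrt{36 + 0} + 4\right)} = \sqrt{3735 + \left(-8 + \sqrt{36} + 4\right)} = \sqrt{3735 + \left(-8 + 6 + 4\right)} = \sqrt{3735 + 2} = \sqrt{3737}$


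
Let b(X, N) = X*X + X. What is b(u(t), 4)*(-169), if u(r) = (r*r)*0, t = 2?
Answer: 0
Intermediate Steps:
u(r) = 0 (u(r) = r²*0 = 0)
b(X, N) = X + X² (b(X, N) = X² + X = X + X²)
b(u(t), 4)*(-169) = (0*(1 + 0))*(-169) = (0*1)*(-169) = 0*(-169) = 0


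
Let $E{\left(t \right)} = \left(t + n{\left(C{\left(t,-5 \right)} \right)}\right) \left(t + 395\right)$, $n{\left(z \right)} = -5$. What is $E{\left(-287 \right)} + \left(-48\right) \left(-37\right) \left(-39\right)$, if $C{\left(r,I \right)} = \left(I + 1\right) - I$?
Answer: $-100800$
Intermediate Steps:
$C{\left(r,I \right)} = 1$ ($C{\left(r,I \right)} = \left(1 + I\right) - I = 1$)
$E{\left(t \right)} = \left(-5 + t\right) \left(395 + t\right)$ ($E{\left(t \right)} = \left(t - 5\right) \left(t + 395\right) = \left(-5 + t\right) \left(395 + t\right)$)
$E{\left(-287 \right)} + \left(-48\right) \left(-37\right) \left(-39\right) = \left(-1975 + \left(-287\right)^{2} + 390 \left(-287\right)\right) + \left(-48\right) \left(-37\right) \left(-39\right) = \left(-1975 + 82369 - 111930\right) + 1776 \left(-39\right) = -31536 - 69264 = -100800$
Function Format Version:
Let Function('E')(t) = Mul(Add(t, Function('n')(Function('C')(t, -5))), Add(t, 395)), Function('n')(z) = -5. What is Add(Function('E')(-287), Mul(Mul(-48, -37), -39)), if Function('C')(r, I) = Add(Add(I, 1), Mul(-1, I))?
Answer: -100800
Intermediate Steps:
Function('C')(r, I) = 1 (Function('C')(r, I) = Add(Add(1, I), Mul(-1, I)) = 1)
Function('E')(t) = Mul(Add(-5, t), Add(395, t)) (Function('E')(t) = Mul(Add(t, -5), Add(t, 395)) = Mul(Add(-5, t), Add(395, t)))
Add(Function('E')(-287), Mul(Mul(-48, -37), -39)) = Add(Add(-1975, Pow(-287, 2), Mul(390, -287)), Mul(Mul(-48, -37), -39)) = Add(Add(-1975, 82369, -111930), Mul(1776, -39)) = Add(-31536, -69264) = -100800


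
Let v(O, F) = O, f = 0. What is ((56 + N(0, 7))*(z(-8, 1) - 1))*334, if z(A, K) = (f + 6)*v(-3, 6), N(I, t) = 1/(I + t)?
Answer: -2493978/7 ≈ -3.5628e+5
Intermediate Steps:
z(A, K) = -18 (z(A, K) = (0 + 6)*(-3) = 6*(-3) = -18)
((56 + N(0, 7))*(z(-8, 1) - 1))*334 = ((56 + 1/(0 + 7))*(-18 - 1))*334 = ((56 + 1/7)*(-19))*334 = ((393/7)*(-19))*334 = -7467/7*334 = -2493978/7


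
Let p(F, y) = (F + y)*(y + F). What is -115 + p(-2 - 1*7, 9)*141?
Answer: -115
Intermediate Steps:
p(F, y) = (F + y)² (p(F, y) = (F + y)*(F + y) = (F + y)²)
-115 + p(-2 - 1*7, 9)*141 = -115 + ((-2 - 1*7) + 9)²*141 = -115 + ((-2 - 7) + 9)²*141 = -115 + (-9 + 9)²*141 = -115 + 0²*141 = -115 + 0*141 = -115 + 0 = -115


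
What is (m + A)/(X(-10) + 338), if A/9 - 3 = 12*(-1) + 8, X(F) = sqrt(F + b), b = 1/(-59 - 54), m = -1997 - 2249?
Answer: -12501190/993131 + 4255*I*sqrt(127803)/12910703 ≈ -12.588 + 0.11782*I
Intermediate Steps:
m = -4246
b = -1/113 (b = 1/(-113) = -1/113 ≈ -0.0088496)
X(F) = sqrt(-1/113 + F) (X(F) = sqrt(F - 1/113) = sqrt(-1/113 + F))
A = -9 (A = 27 + 9*(12*(-1) + 8) = 27 + 9*(-12 + 8) = 27 + 9*(-4) = 27 - 36 = -9)
(m + A)/(X(-10) + 338) = (-4246 - 9)/(sqrt(-113 + 12769*(-10))/113 + 338) = -4255/(sqrt(-113 - 127690)/113 + 338) = -4255/(sqrt(-127803)/113 + 338) = -4255/((I*sqrt(127803))/113 + 338) = -4255/(I*sqrt(127803)/113 + 338) = -4255/(338 + I*sqrt(127803)/113)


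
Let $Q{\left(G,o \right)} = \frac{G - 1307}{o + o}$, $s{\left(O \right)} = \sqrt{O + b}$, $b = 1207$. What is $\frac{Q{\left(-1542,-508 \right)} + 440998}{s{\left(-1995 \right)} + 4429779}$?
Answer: $\frac{1984792678753443}{19936909061463064} - \frac{448056817 i \sqrt{197}}{9968454530731532} \approx 0.099554 - 6.3087 \cdot 10^{-7} i$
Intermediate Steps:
$s{\left(O \right)} = \sqrt{1207 + O}$ ($s{\left(O \right)} = \sqrt{O + 1207} = \sqrt{1207 + O}$)
$Q{\left(G,o \right)} = \frac{-1307 + G}{2 o}$
$\frac{Q{\left(-1542,-508 \right)} + 440998}{s{\left(-1995 \right)} + 4429779} = \frac{\frac{-1307 - 1542}{2 \left(-508\right)} + 440998}{\sqrt{1207 - 1995} + 4429779} = \frac{\frac{1}{2} \left(- \frac{1}{508}\right) \left(-2849\right) + 440998}{\sqrt{-788} + 4429779} = \frac{\frac{2849}{1016} + 440998}{2 i \sqrt{197} + 4429779} = \frac{448056817}{1016 \left(4429779 + 2 i \sqrt{197}\right)}$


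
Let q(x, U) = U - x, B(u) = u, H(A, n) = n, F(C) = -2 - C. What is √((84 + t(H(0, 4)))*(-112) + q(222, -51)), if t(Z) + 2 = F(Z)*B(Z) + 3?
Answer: 7*I*√145 ≈ 84.291*I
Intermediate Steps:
t(Z) = 1 + Z*(-2 - Z) (t(Z) = -2 + ((-2 - Z)*Z + 3) = -2 + (Z*(-2 - Z) + 3) = -2 + (3 + Z*(-2 - Z)) = 1 + Z*(-2 - Z))
√((84 + t(H(0, 4)))*(-112) + q(222, -51)) = √((84 + (1 - 1*4*(2 + 4)))*(-112) + (-51 - 1*222)) = √((84 + (1 - 1*4*6))*(-112) + (-51 - 222)) = √((84 + (1 - 24))*(-112) - 273) = √((84 - 23)*(-112) - 273) = √(61*(-112) - 273) = √(-6832 - 273) = √(-7105) = 7*I*√145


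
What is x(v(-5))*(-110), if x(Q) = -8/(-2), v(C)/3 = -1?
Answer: -440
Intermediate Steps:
v(C) = -3 (v(C) = 3*(-1) = -3)
x(Q) = 4 (x(Q) = -8*(-1/2) = 4)
x(v(-5))*(-110) = 4*(-110) = -440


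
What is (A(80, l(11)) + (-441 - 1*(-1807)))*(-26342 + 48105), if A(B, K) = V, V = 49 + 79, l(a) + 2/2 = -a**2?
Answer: 32513922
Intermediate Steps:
l(a) = -1 - a**2
V = 128
A(B, K) = 128
(A(80, l(11)) + (-441 - 1*(-1807)))*(-26342 + 48105) = (128 + (-441 - 1*(-1807)))*(-26342 + 48105) = (128 + (-441 + 1807))*21763 = (128 + 1366)*21763 = 1494*21763 = 32513922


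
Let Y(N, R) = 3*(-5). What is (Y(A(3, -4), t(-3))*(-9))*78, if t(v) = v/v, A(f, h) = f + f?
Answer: 10530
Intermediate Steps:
A(f, h) = 2*f
t(v) = 1
Y(N, R) = -15
(Y(A(3, -4), t(-3))*(-9))*78 = -15*(-9)*78 = 135*78 = 10530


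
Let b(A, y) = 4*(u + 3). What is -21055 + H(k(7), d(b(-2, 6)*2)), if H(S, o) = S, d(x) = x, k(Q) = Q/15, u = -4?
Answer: -315818/15 ≈ -21055.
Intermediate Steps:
b(A, y) = -4 (b(A, y) = 4*(-4 + 3) = 4*(-1) = -4)
k(Q) = Q/15 (k(Q) = Q*(1/15) = Q/15)
-21055 + H(k(7), d(b(-2, 6)*2)) = -21055 + (1/15)*7 = -21055 + 7/15 = -315818/15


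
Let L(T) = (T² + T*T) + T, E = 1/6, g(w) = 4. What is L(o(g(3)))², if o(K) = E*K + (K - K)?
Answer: 196/81 ≈ 2.4198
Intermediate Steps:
E = ⅙ ≈ 0.16667
o(K) = K/6 (o(K) = K/6 + (K - K) = K/6 + 0 = K/6)
L(T) = T + 2*T² (L(T) = (T² + T²) + T = 2*T² + T = T + 2*T²)
L(o(g(3)))² = (((⅙)*4)*(1 + 2*((⅙)*4)))² = (2*(1 + 2*(⅔))/3)² = (2*(1 + 4/3)/3)² = ((⅔)*(7/3))² = (14/9)² = 196/81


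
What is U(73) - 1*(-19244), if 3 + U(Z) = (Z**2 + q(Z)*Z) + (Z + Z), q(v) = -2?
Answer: 24570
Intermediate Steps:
U(Z) = -3 + Z**2 (U(Z) = -3 + ((Z**2 - 2*Z) + (Z + Z)) = -3 + ((Z**2 - 2*Z) + 2*Z) = -3 + Z**2)
U(73) - 1*(-19244) = (-3 + 73**2) - 1*(-19244) = (-3 + 5329) + 19244 = 5326 + 19244 = 24570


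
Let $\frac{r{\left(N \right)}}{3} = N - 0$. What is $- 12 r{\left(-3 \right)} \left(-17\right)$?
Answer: $-1836$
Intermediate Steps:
$r{\left(N \right)} = 3 N$ ($r{\left(N \right)} = 3 \left(N - 0\right) = 3 \left(N + 0\right) = 3 N$)
$- 12 r{\left(-3 \right)} \left(-17\right) = - 12 \cdot 3 \left(-3\right) \left(-17\right) = \left(-12\right) \left(-9\right) \left(-17\right) = 108 \left(-17\right) = -1836$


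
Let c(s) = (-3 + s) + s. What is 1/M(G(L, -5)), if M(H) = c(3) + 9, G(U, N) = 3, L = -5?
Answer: 1/12 ≈ 0.083333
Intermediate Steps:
c(s) = -3 + 2*s
M(H) = 12 (M(H) = (-3 + 2*3) + 9 = (-3 + 6) + 9 = 3 + 9 = 12)
1/M(G(L, -5)) = 1/12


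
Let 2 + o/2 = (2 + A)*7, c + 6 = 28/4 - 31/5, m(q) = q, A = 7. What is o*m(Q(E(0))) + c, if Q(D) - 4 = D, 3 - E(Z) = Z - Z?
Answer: 4244/5 ≈ 848.80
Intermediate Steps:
E(Z) = 3 (E(Z) = 3 - (Z - Z) = 3 - 1*0 = 3 + 0 = 3)
Q(D) = 4 + D
c = -26/5 (c = -6 + (28/4 - 31/5) = -6 + (28*(¼) - 31*⅕) = -6 + (7 - 31/5) = -6 + ⅘ = -26/5 ≈ -5.2000)
o = 122 (o = -4 + 2*((2 + 7)*7) = -4 + 2*(9*7) = -4 + 2*63 = -4 + 126 = 122)
o*m(Q(E(0))) + c = 122*(4 + 3) - 26/5 = 122*7 - 26/5 = 854 - 26/5 = 4244/5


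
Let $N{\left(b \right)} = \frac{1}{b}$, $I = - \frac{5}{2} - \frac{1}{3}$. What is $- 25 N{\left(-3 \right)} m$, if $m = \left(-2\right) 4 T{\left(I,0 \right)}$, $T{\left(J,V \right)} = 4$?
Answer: $- \frac{800}{3} \approx -266.67$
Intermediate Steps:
$I = - \frac{17}{6}$ ($I = \left(-5\right) \frac{1}{2} - \frac{1}{3} = - \frac{5}{2} - \frac{1}{3} = - \frac{17}{6} \approx -2.8333$)
$m = -32$ ($m = \left(-2\right) 4 \cdot 4 = \left(-8\right) 4 = -32$)
$- 25 N{\left(-3 \right)} m = - \frac{25}{-3} \left(-32\right) = \left(-25\right) \left(- \frac{1}{3}\right) \left(-32\right) = \frac{25}{3} \left(-32\right) = - \frac{800}{3}$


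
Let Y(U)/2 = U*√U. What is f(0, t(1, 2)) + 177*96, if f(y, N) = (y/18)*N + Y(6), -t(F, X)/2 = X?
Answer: 16992 + 12*√6 ≈ 17021.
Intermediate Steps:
t(F, X) = -2*X
Y(U) = 2*U^(3/2) (Y(U) = 2*(U*√U) = 2*U^(3/2))
f(y, N) = 12*√6 + N*y/18 (f(y, N) = (y/18)*N + 2*6^(3/2) = (y*(1/18))*N + 2*(6*√6) = (y/18)*N + 12*√6 = N*y/18 + 12*√6 = 12*√6 + N*y/18)
f(0, t(1, 2)) + 177*96 = (12*√6 + (1/18)*(-2*2)*0) + 177*96 = (12*√6 + (1/18)*(-4)*0) + 16992 = (12*√6 + 0) + 16992 = 12*√6 + 16992 = 16992 + 12*√6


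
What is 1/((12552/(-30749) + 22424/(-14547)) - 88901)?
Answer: -447305703/39766796411923 ≈ -1.1248e-5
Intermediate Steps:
1/((12552/(-30749) + 22424/(-14547)) - 88901) = 1/((12552*(-1/30749) + 22424*(-1/14547)) - 88901) = 1/((-12552/30749 - 22424/14547) - 88901) = 1/(-872109520/447305703 - 88901) = 1/(-39766796411923/447305703) = -447305703/39766796411923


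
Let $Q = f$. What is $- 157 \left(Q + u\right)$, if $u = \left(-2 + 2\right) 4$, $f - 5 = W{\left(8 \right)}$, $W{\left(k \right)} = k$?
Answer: $-2041$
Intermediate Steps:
$f = 13$ ($f = 5 + 8 = 13$)
$Q = 13$
$u = 0$ ($u = 0 \cdot 4 = 0$)
$- 157 \left(Q + u\right) = - 157 \left(13 + 0\right) = \left(-157\right) 13 = -2041$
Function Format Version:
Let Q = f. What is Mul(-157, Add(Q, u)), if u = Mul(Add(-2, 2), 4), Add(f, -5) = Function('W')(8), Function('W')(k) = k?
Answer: -2041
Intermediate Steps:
f = 13 (f = Add(5, 8) = 13)
Q = 13
u = 0 (u = Mul(0, 4) = 0)
Mul(-157, Add(Q, u)) = Mul(-157, Add(13, 0)) = Mul(-157, 13) = -2041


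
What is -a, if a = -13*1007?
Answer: 13091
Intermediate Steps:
a = -13091
-a = -1*(-13091) = 13091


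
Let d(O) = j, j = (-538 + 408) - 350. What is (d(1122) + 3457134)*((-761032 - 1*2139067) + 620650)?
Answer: -7879266503646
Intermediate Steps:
j = -480 (j = -130 - 350 = -480)
d(O) = -480
(d(1122) + 3457134)*((-761032 - 1*2139067) + 620650) = (-480 + 3457134)*((-761032 - 1*2139067) + 620650) = 3456654*((-761032 - 2139067) + 620650) = 3456654*(-2900099 + 620650) = 3456654*(-2279449) = -7879266503646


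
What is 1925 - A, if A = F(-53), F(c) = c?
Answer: 1978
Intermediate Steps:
A = -53
1925 - A = 1925 - 1*(-53) = 1925 + 53 = 1978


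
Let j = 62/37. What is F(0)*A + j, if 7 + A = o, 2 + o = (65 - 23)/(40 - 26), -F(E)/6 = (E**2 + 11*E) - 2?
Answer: -2602/37 ≈ -70.324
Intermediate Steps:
F(E) = 12 - 66*E - 6*E**2 (F(E) = -6*((E**2 + 11*E) - 2) = -6*(-2 + E**2 + 11*E) = 12 - 66*E - 6*E**2)
j = 62/37 (j = 62*(1/37) = 62/37 ≈ 1.6757)
o = 1 (o = -2 + (65 - 23)/(40 - 26) = -2 + 42/14 = -2 + 42*(1/14) = -2 + 3 = 1)
A = -6 (A = -7 + 1 = -6)
F(0)*A + j = (12 - 66*0 - 6*0**2)*(-6) + 62/37 = (12 + 0 - 6*0)*(-6) + 62/37 = (12 + 0 + 0)*(-6) + 62/37 = 12*(-6) + 62/37 = -72 + 62/37 = -2602/37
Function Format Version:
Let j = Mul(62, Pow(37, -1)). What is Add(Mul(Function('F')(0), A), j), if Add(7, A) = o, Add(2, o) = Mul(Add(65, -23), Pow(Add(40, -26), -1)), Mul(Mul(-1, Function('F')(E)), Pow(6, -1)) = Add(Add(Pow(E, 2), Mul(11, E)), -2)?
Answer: Rational(-2602, 37) ≈ -70.324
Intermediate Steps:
Function('F')(E) = Add(12, Mul(-66, E), Mul(-6, Pow(E, 2))) (Function('F')(E) = Mul(-6, Add(Add(Pow(E, 2), Mul(11, E)), -2)) = Mul(-6, Add(-2, Pow(E, 2), Mul(11, E))) = Add(12, Mul(-66, E), Mul(-6, Pow(E, 2))))
j = Rational(62, 37) (j = Mul(62, Rational(1, 37)) = Rational(62, 37) ≈ 1.6757)
o = 1 (o = Add(-2, Mul(Add(65, -23), Pow(Add(40, -26), -1))) = Add(-2, Mul(42, Pow(14, -1))) = Add(-2, Mul(42, Rational(1, 14))) = Add(-2, 3) = 1)
A = -6 (A = Add(-7, 1) = -6)
Add(Mul(Function('F')(0), A), j) = Add(Mul(Add(12, Mul(-66, 0), Mul(-6, Pow(0, 2))), -6), Rational(62, 37)) = Add(Mul(Add(12, 0, Mul(-6, 0)), -6), Rational(62, 37)) = Add(Mul(Add(12, 0, 0), -6), Rational(62, 37)) = Add(Mul(12, -6), Rational(62, 37)) = Add(-72, Rational(62, 37)) = Rational(-2602, 37)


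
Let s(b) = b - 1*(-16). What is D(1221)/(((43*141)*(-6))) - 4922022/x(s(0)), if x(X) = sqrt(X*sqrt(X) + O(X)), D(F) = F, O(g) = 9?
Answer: -407/12126 - 4922022*sqrt(73)/73 ≈ -5.7608e+5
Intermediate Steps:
s(b) = 16 + b (s(b) = b + 16 = 16 + b)
x(X) = sqrt(9 + X**(3/2)) (x(X) = sqrt(X*sqrt(X) + 9) = sqrt(X**(3/2) + 9) = sqrt(9 + X**(3/2)))
D(1221)/(((43*141)*(-6))) - 4922022/x(s(0)) = 1221/(((43*141)*(-6))) - 4922022/sqrt(9 + (16 + 0)**(3/2)) = 1221/((6063*(-6))) - 4922022/sqrt(9 + 16**(3/2)) = 1221/(-36378) - 4922022/sqrt(9 + 64) = 1221*(-1/36378) - 4922022*sqrt(73)/73 = -407/12126 - 4922022*sqrt(73)/73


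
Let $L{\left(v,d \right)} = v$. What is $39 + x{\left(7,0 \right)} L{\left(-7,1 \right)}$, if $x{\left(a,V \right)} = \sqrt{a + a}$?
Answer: $39 - 7 \sqrt{14} \approx 12.808$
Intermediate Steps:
$x{\left(a,V \right)} = \sqrt{2} \sqrt{a}$ ($x{\left(a,V \right)} = \sqrt{2 a} = \sqrt{2} \sqrt{a}$)
$39 + x{\left(7,0 \right)} L{\left(-7,1 \right)} = 39 + \sqrt{2} \sqrt{7} \left(-7\right) = 39 + \sqrt{14} \left(-7\right) = 39 - 7 \sqrt{14}$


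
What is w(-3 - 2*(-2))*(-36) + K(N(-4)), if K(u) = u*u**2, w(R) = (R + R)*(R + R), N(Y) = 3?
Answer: -117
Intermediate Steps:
w(R) = 4*R**2 (w(R) = (2*R)*(2*R) = 4*R**2)
K(u) = u**3
w(-3 - 2*(-2))*(-36) + K(N(-4)) = (4*(-3 - 2*(-2))**2)*(-36) + 3**3 = (4*(-3 + 4)**2)*(-36) + 27 = (4*1**2)*(-36) + 27 = (4*1)*(-36) + 27 = 4*(-36) + 27 = -144 + 27 = -117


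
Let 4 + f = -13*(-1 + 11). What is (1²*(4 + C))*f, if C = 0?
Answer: -536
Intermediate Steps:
f = -134 (f = -4 - 13*(-1 + 11) = -4 - 13*10 = -4 - 130 = -134)
(1²*(4 + C))*f = (1²*(4 + 0))*(-134) = (1*4)*(-134) = 4*(-134) = -536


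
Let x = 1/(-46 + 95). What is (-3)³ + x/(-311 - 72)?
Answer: -506710/18767 ≈ -27.000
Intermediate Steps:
x = 1/49 ≈ 0.020408
(-3)³ + x/(-311 - 72) = (-3)³ + 1/(49*(-311 - 72)) = -27 + (1/49)/(-383) = -27 + (1/49)*(-1/383) = -27 - 1/18767 = -506710/18767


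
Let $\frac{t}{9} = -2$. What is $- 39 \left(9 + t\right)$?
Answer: $351$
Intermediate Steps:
$t = -18$ ($t = 9 \left(-2\right) = -18$)
$- 39 \left(9 + t\right) = - 39 \left(9 - 18\right) = \left(-39\right) \left(-9\right) = 351$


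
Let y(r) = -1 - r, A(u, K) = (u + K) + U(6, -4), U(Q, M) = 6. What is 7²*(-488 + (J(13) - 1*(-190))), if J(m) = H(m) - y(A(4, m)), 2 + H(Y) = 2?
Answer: -13426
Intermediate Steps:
H(Y) = 0 (H(Y) = -2 + 2 = 0)
A(u, K) = 6 + K + u (A(u, K) = (u + K) + 6 = (K + u) + 6 = 6 + K + u)
J(m) = 11 + m (J(m) = 0 - (-1 - (6 + m + 4)) = 0 - (-1 - (10 + m)) = 0 - (-1 + (-10 - m)) = 0 - (-11 - m) = 0 + (11 + m) = 11 + m)
7²*(-488 + (J(13) - 1*(-190))) = 7²*(-488 + ((11 + 13) - 1*(-190))) = 49*(-488 + (24 + 190)) = 49*(-488 + 214) = 49*(-274) = -13426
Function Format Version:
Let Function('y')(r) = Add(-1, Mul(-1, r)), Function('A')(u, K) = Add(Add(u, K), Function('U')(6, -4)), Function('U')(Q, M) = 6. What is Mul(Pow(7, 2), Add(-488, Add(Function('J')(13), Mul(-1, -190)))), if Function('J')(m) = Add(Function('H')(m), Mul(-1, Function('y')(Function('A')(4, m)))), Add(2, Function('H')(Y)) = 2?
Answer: -13426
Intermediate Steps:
Function('H')(Y) = 0 (Function('H')(Y) = Add(-2, 2) = 0)
Function('A')(u, K) = Add(6, K, u) (Function('A')(u, K) = Add(Add(u, K), 6) = Add(Add(K, u), 6) = Add(6, K, u))
Function('J')(m) = Add(11, m) (Function('J')(m) = Add(0, Mul(-1, Add(-1, Mul(-1, Add(6, m, 4))))) = Add(0, Mul(-1, Add(-1, Mul(-1, Add(10, m))))) = Add(0, Mul(-1, Add(-1, Add(-10, Mul(-1, m))))) = Add(0, Mul(-1, Add(-11, Mul(-1, m)))) = Add(0, Add(11, m)) = Add(11, m))
Mul(Pow(7, 2), Add(-488, Add(Function('J')(13), Mul(-1, -190)))) = Mul(Pow(7, 2), Add(-488, Add(Add(11, 13), Mul(-1, -190)))) = Mul(49, Add(-488, Add(24, 190))) = Mul(49, Add(-488, 214)) = Mul(49, -274) = -13426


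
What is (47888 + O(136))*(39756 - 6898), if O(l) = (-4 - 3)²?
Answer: 1575113946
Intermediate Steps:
O(l) = 49 (O(l) = (-7)² = 49)
(47888 + O(136))*(39756 - 6898) = (47888 + 49)*(39756 - 6898) = 47937*32858 = 1575113946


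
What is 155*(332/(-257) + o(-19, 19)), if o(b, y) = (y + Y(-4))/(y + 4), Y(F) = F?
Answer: -586055/5911 ≈ -99.146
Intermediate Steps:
o(b, y) = (-4 + y)/(4 + y) (o(b, y) = (y - 4)/(y + 4) = (-4 + y)/(4 + y))
155*(332/(-257) + o(-19, 19)) = 155*(332/(-257) + (-4 + 19)/(4 + 19)) = 155*(332*(-1/257) + 15/23) = 155*(-332/257 + (1/23)*15) = 155*(-332/257 + 15/23) = 155*(-3781/5911) = -586055/5911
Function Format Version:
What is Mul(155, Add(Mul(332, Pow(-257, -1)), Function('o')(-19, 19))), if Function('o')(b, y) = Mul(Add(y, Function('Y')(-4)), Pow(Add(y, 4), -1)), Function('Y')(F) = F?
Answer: Rational(-586055, 5911) ≈ -99.146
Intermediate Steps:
Function('o')(b, y) = Mul(Pow(Add(4, y), -1), Add(-4, y)) (Function('o')(b, y) = Mul(Add(y, -4), Pow(Add(y, 4), -1)) = Mul(Add(-4, y), Pow(Add(4, y), -1)) = Mul(Pow(Add(4, y), -1), Add(-4, y)))
Mul(155, Add(Mul(332, Pow(-257, -1)), Function('o')(-19, 19))) = Mul(155, Add(Mul(332, Pow(-257, -1)), Mul(Pow(Add(4, 19), -1), Add(-4, 19)))) = Mul(155, Add(Mul(332, Rational(-1, 257)), Mul(Pow(23, -1), 15))) = Mul(155, Add(Rational(-332, 257), Mul(Rational(1, 23), 15))) = Mul(155, Add(Rational(-332, 257), Rational(15, 23))) = Mul(155, Rational(-3781, 5911)) = Rational(-586055, 5911)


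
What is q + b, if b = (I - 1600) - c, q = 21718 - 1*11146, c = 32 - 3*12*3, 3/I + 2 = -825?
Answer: 7482693/827 ≈ 9048.0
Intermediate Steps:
I = -3/827 (I = 3/(-2 - 825) = 3/(-827) = 3*(-1/827) = -3/827 ≈ -0.0036276)
c = -76 (c = 32 - 36*3 = 32 - 108 = -76)
q = 10572 (q = 21718 - 11146 = 10572)
b = -1260351/827 (b = (-3/827 - 1600) - 1*(-76) = -1323203/827 + 76 = -1260351/827 ≈ -1524.0)
q + b = 10572 - 1260351/827 = 7482693/827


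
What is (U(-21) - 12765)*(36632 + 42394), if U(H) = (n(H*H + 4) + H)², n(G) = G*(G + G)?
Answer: 12394355342861976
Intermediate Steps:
n(G) = 2*G² (n(G) = G*(2*G) = 2*G²)
U(H) = (H + 2*(4 + H²)²)² (U(H) = (2*(H*H + 4)² + H)² = (2*(H² + 4)² + H)² = (2*(4 + H²)² + H)² = (H + 2*(4 + H²)²)²)
(U(-21) - 12765)*(36632 + 42394) = ((-21 + 2*(4 + (-21)²)²)² - 12765)*(36632 + 42394) = ((-21 + 2*(4 + 441)²)² - 12765)*79026 = ((-21 + 2*445²)² - 12765)*79026 = ((-21 + 2*198025)² - 12765)*79026 = ((-21 + 396050)² - 12765)*79026 = (396029² - 12765)*79026 = (156838968841 - 12765)*79026 = 156838956076*79026 = 12394355342861976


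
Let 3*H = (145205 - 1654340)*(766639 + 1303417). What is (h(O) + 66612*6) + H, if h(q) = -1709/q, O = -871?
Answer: -906999232056899/871 ≈ -1.0413e+12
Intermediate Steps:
H = -1041331320520 (H = ((145205 - 1654340)*(766639 + 1303417))/3 = (-1509135*2070056)/3 = (⅓)*(-3123993961560) = -1041331320520)
(h(O) + 66612*6) + H = (-1709/(-871) + 66612*6) - 1041331320520 = (-1709*(-1/871) + 399672) - 1041331320520 = (1709/871 + 399672) - 1041331320520 = 348116021/871 - 1041331320520 = -906999232056899/871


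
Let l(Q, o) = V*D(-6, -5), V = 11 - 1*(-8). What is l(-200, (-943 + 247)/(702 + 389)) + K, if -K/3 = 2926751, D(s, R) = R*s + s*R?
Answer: -8779113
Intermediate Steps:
D(s, R) = 2*R*s (D(s, R) = R*s + R*s = 2*R*s)
V = 19 (V = 11 + 8 = 19)
l(Q, o) = 1140 (l(Q, o) = 19*(2*(-5)*(-6)) = 19*60 = 1140)
K = -8780253 (K = -3*2926751 = -8780253)
l(-200, (-943 + 247)/(702 + 389)) + K = 1140 - 8780253 = -8779113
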